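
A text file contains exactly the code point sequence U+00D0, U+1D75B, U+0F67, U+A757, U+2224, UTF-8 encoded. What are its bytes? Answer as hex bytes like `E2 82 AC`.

U+00D0: 2-byte form → C3 90.
U+1D75B: 4-byte form → F0 9D 9D 9B.
U+0F67: 3-byte form → E0 BD A7.
U+A757: 3-byte form → EA 9D 97.
U+2224: 3-byte form → E2 88 A4.
Concatenated (15 bytes): C3 90 F0 9D 9D 9B E0 BD A7 EA 9D 97 E2 88 A4.

C3 90 F0 9D 9D 9B E0 BD A7 EA 9D 97 E2 88 A4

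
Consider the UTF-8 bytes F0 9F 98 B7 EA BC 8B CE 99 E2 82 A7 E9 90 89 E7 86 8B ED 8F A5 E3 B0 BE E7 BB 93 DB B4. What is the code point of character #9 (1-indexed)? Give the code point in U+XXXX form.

U+7ED3

Offset 0: leading byte 0xF0 = 11110000 → 4-byte char #1 = F0 9F 98 B7.
Offset 4: leading byte 0xEA = 11101010 → 3-byte char #2 = EA BC 8B.
Offset 7: leading byte 0xCE = 11001110 → 2-byte char #3 = CE 99.
Offset 9: leading byte 0xE2 = 11100010 → 3-byte char #4 = E2 82 A7.
Offset 12: leading byte 0xE9 = 11101001 → 3-byte char #5 = E9 90 89.
Offset 15: leading byte 0xE7 = 11100111 → 3-byte char #6 = E7 86 8B.
Offset 18: leading byte 0xED = 11101101 → 3-byte char #7 = ED 8F A5.
Offset 21: leading byte 0xE3 = 11100011 → 3-byte char #8 = E3 B0 BE.
Offset 24: leading byte 0xE7 = 11100111 → 3-byte char #9 = E7 BB 93.
Leading byte 0xE7 = 11100111 matches 1110xxxx → 3-byte sequence.
Byte 1: 0xE7 = 11100111, payload 0111 (4 bits).
Byte 2: 0xBB = 10111011 (10xxxxxx ✓), payload 111011.
Byte 3: 0x93 = 10010011 (10xxxxxx ✓), payload 010011.
Concatenate: 0111111011010011 = 0x7ED3 (16 bits → U+7ED3).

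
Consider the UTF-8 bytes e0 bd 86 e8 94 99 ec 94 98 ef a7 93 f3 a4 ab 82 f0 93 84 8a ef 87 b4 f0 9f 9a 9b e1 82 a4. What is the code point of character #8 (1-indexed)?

U+1F69B

Offset 0: leading byte 0xE0 = 11100000 → 3-byte char #1 = E0 BD 86.
Offset 3: leading byte 0xE8 = 11101000 → 3-byte char #2 = E8 94 99.
Offset 6: leading byte 0xEC = 11101100 → 3-byte char #3 = EC 94 98.
Offset 9: leading byte 0xEF = 11101111 → 3-byte char #4 = EF A7 93.
Offset 12: leading byte 0xF3 = 11110011 → 4-byte char #5 = F3 A4 AB 82.
Offset 16: leading byte 0xF0 = 11110000 → 4-byte char #6 = F0 93 84 8A.
Offset 20: leading byte 0xEF = 11101111 → 3-byte char #7 = EF 87 B4.
Offset 23: leading byte 0xF0 = 11110000 → 4-byte char #8 = F0 9F 9A 9B.
Leading byte 0xF0 = 11110000 matches 11110xxx → 4-byte sequence.
Byte 1: 0xF0 = 11110000, payload 000 (3 bits).
Byte 2: 0x9F = 10011111 (10xxxxxx ✓), payload 011111.
Byte 3: 0x9A = 10011010 (10xxxxxx ✓), payload 011010.
Byte 4: 0x9B = 10011011 (10xxxxxx ✓), payload 011011.
Concatenate: 000011111011010011011 = 0x1F69B (21 bits → U+1F69B).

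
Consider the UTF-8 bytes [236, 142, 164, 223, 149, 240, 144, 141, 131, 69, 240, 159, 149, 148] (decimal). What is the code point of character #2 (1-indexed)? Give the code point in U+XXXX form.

U+07D5

Offset 0: leading byte 0xEC = 11101100 → 3-byte char #1 = EC 8E A4.
Offset 3: leading byte 0xDF = 11011111 → 2-byte char #2 = DF 95.
Leading byte 0xDF = 11011111 matches 110xxxxx → 2-byte sequence.
Byte 1: 0xDF = 11011111, payload 11111 (5 bits).
Byte 2: 0x95 = 10010101 (10xxxxxx ✓), payload 010101.
Concatenate: 11111010101 = 0x7D5 (11 bits → U+07D5).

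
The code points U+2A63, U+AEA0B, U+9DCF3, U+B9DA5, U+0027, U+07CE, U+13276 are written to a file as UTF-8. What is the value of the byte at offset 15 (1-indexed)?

1-indexed offset 15 is 0-indexed offset 14.
U+2A63 → 3-byte form E2 A9 A3 at offsets 0–2.
U+AEA0B → 4-byte form F2 AE A8 8B at offsets 3–6.
U+9DCF3 → 4-byte form F2 9D B3 B3 at offsets 7–10.
U+B9DA5 → 4-byte form F2 B9 B6 A5 at offsets 11–14.
Offset 14 falls in char 4's range; it's byte 4 of F2 B9 B6 A5 = 0xA5.

0xA5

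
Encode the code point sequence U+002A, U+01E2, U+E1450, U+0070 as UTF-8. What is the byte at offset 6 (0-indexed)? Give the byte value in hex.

U+002A → 1-byte form 2A at offsets 0–0.
U+01E2 → 2-byte form C7 A2 at offsets 1–2.
U+E1450 → 4-byte form F3 A1 91 90 at offsets 3–6.
Offset 6 falls in char 3's range; it's byte 4 of F3 A1 91 90 = 0x90.

0x90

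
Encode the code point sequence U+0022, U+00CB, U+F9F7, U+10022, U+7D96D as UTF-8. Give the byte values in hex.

U+0022: 1-byte form → 22.
U+00CB: 2-byte form → C3 8B.
U+F9F7: 3-byte form → EF A7 B7.
U+10022: 4-byte form → F0 90 80 A2.
U+7D96D: 4-byte form → F1 BD A5 AD.
Concatenated (14 bytes): 22 C3 8B EF A7 B7 F0 90 80 A2 F1 BD A5 AD.

22 C3 8B EF A7 B7 F0 90 80 A2 F1 BD A5 AD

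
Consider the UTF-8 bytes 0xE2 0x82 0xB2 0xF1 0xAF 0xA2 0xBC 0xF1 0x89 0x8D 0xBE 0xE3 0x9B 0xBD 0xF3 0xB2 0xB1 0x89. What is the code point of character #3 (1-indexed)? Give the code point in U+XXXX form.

U+4937E

Offset 0: leading byte 0xE2 = 11100010 → 3-byte char #1 = E2 82 B2.
Offset 3: leading byte 0xF1 = 11110001 → 4-byte char #2 = F1 AF A2 BC.
Offset 7: leading byte 0xF1 = 11110001 → 4-byte char #3 = F1 89 8D BE.
Leading byte 0xF1 = 11110001 matches 11110xxx → 4-byte sequence.
Byte 1: 0xF1 = 11110001, payload 001 (3 bits).
Byte 2: 0x89 = 10001001 (10xxxxxx ✓), payload 001001.
Byte 3: 0x8D = 10001101 (10xxxxxx ✓), payload 001101.
Byte 4: 0xBE = 10111110 (10xxxxxx ✓), payload 111110.
Concatenate: 001001001001101111110 = 0x4937E (21 bits → U+4937E).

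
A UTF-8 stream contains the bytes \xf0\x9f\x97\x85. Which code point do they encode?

U+1F5C5

Leading byte 0xF0 = 11110000 matches 11110xxx → 4-byte sequence.
Byte 1: 0xF0 = 11110000, payload 000 (3 bits).
Byte 2: 0x9F = 10011111 (10xxxxxx ✓), payload 011111.
Byte 3: 0x97 = 10010111 (10xxxxxx ✓), payload 010111.
Byte 4: 0x85 = 10000101 (10xxxxxx ✓), payload 000101.
Concatenate: 000011111010111000101 = 0x1F5C5 (21 bits → U+1F5C5).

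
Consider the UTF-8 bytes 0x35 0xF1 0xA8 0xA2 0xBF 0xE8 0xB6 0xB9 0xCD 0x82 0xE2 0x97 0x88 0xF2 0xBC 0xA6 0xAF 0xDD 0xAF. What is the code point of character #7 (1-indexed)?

Offset 0: leading byte 0x35 = 00110101 → 1-byte char #1 = 35.
Offset 1: leading byte 0xF1 = 11110001 → 4-byte char #2 = F1 A8 A2 BF.
Offset 5: leading byte 0xE8 = 11101000 → 3-byte char #3 = E8 B6 B9.
Offset 8: leading byte 0xCD = 11001101 → 2-byte char #4 = CD 82.
Offset 10: leading byte 0xE2 = 11100010 → 3-byte char #5 = E2 97 88.
Offset 13: leading byte 0xF2 = 11110010 → 4-byte char #6 = F2 BC A6 AF.
Offset 17: leading byte 0xDD = 11011101 → 2-byte char #7 = DD AF.
Leading byte 0xDD = 11011101 matches 110xxxxx → 2-byte sequence.
Byte 1: 0xDD = 11011101, payload 11101 (5 bits).
Byte 2: 0xAF = 10101111 (10xxxxxx ✓), payload 101111.
Concatenate: 11101101111 = 0x76F (11 bits → U+076F).

U+076F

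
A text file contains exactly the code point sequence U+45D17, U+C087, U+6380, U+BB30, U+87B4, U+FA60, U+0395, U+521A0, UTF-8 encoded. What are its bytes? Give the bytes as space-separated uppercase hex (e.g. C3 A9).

U+45D17: 4-byte form → F1 85 B4 97.
U+C087: 3-byte form → EC 82 87.
U+6380: 3-byte form → E6 8E 80.
U+BB30: 3-byte form → EB AC B0.
U+87B4: 3-byte form → E8 9E B4.
U+FA60: 3-byte form → EF A9 A0.
U+0395: 2-byte form → CE 95.
U+521A0: 4-byte form → F1 92 86 A0.
Concatenated (25 bytes): F1 85 B4 97 EC 82 87 E6 8E 80 EB AC B0 E8 9E B4 EF A9 A0 CE 95 F1 92 86 A0.

F1 85 B4 97 EC 82 87 E6 8E 80 EB AC B0 E8 9E B4 EF A9 A0 CE 95 F1 92 86 A0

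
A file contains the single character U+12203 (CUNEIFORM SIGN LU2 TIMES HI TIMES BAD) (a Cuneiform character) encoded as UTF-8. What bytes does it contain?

F0 92 88 83

U+12203 = 0x12203 = 74243 decimal. In range U+10000–U+10FFFF → 4-byte form: 11110xxx 10xxxxxx 10xxxxxx 10xxxxxx.
Binary (21 bits): 000010010001000000011.
Split 3+6+6+6: 000 | 010010 | 001000 | 000011.
Byte 1: 11110000 = 0xF0.
Byte 2: 10010010 = 0x92.
Byte 3: 10001000 = 0x88.
Byte 4: 10000011 = 0x83.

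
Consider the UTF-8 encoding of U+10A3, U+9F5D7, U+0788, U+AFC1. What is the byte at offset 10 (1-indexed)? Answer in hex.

0xEA

1-indexed offset 10 is 0-indexed offset 9.
U+10A3 → 3-byte form E1 82 A3 at offsets 0–2.
U+9F5D7 → 4-byte form F2 9F 97 97 at offsets 3–6.
U+0788 → 2-byte form DE 88 at offsets 7–8.
U+AFC1 → 3-byte form EA BF 81 at offsets 9–11.
Offset 9 falls in char 4's range; it's byte 1 of EA BF 81 = 0xEA.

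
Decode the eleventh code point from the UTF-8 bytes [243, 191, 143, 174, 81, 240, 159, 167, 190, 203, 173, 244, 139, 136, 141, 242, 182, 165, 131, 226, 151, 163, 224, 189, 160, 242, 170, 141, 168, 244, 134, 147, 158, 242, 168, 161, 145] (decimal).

Offset 0: leading byte 0xF3 = 11110011 → 4-byte char #1 = F3 BF 8F AE.
Offset 4: leading byte 0x51 = 01010001 → 1-byte char #2 = 51.
Offset 5: leading byte 0xF0 = 11110000 → 4-byte char #3 = F0 9F A7 BE.
Offset 9: leading byte 0xCB = 11001011 → 2-byte char #4 = CB AD.
Offset 11: leading byte 0xF4 = 11110100 → 4-byte char #5 = F4 8B 88 8D.
Offset 15: leading byte 0xF2 = 11110010 → 4-byte char #6 = F2 B6 A5 83.
Offset 19: leading byte 0xE2 = 11100010 → 3-byte char #7 = E2 97 A3.
Offset 22: leading byte 0xE0 = 11100000 → 3-byte char #8 = E0 BD A0.
Offset 25: leading byte 0xF2 = 11110010 → 4-byte char #9 = F2 AA 8D A8.
Offset 29: leading byte 0xF4 = 11110100 → 4-byte char #10 = F4 86 93 9E.
Offset 33: leading byte 0xF2 = 11110010 → 4-byte char #11 = F2 A8 A1 91.
Leading byte 0xF2 = 11110010 matches 11110xxx → 4-byte sequence.
Byte 1: 0xF2 = 11110010, payload 010 (3 bits).
Byte 2: 0xA8 = 10101000 (10xxxxxx ✓), payload 101000.
Byte 3: 0xA1 = 10100001 (10xxxxxx ✓), payload 100001.
Byte 4: 0x91 = 10010001 (10xxxxxx ✓), payload 010001.
Concatenate: 010101000100001010001 = 0xA8851 (21 bits → U+A8851).

U+A8851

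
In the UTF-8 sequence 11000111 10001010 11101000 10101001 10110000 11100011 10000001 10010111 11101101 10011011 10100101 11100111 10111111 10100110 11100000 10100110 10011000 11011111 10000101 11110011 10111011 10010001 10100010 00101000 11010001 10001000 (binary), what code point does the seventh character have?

Offset 0: leading byte 0xC7 = 11000111 → 2-byte char #1 = C7 8A.
Offset 2: leading byte 0xE8 = 11101000 → 3-byte char #2 = E8 A9 B0.
Offset 5: leading byte 0xE3 = 11100011 → 3-byte char #3 = E3 81 97.
Offset 8: leading byte 0xED = 11101101 → 3-byte char #4 = ED 9B A5.
Offset 11: leading byte 0xE7 = 11100111 → 3-byte char #5 = E7 BF A6.
Offset 14: leading byte 0xE0 = 11100000 → 3-byte char #6 = E0 A6 98.
Offset 17: leading byte 0xDF = 11011111 → 2-byte char #7 = DF 85.
Leading byte 0xDF = 11011111 matches 110xxxxx → 2-byte sequence.
Byte 1: 0xDF = 11011111, payload 11111 (5 bits).
Byte 2: 0x85 = 10000101 (10xxxxxx ✓), payload 000101.
Concatenate: 11111000101 = 0x7C5 (11 bits → U+07C5).

U+07C5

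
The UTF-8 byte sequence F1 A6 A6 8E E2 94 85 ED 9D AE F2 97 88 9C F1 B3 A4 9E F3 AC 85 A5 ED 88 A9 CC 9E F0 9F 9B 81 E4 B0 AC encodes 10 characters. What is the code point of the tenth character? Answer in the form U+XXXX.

U+4C2C

Offset 0: leading byte 0xF1 = 11110001 → 4-byte char #1 = F1 A6 A6 8E.
Offset 4: leading byte 0xE2 = 11100010 → 3-byte char #2 = E2 94 85.
Offset 7: leading byte 0xED = 11101101 → 3-byte char #3 = ED 9D AE.
Offset 10: leading byte 0xF2 = 11110010 → 4-byte char #4 = F2 97 88 9C.
Offset 14: leading byte 0xF1 = 11110001 → 4-byte char #5 = F1 B3 A4 9E.
Offset 18: leading byte 0xF3 = 11110011 → 4-byte char #6 = F3 AC 85 A5.
Offset 22: leading byte 0xED = 11101101 → 3-byte char #7 = ED 88 A9.
Offset 25: leading byte 0xCC = 11001100 → 2-byte char #8 = CC 9E.
Offset 27: leading byte 0xF0 = 11110000 → 4-byte char #9 = F0 9F 9B 81.
Offset 31: leading byte 0xE4 = 11100100 → 3-byte char #10 = E4 B0 AC.
Leading byte 0xE4 = 11100100 matches 1110xxxx → 3-byte sequence.
Byte 1: 0xE4 = 11100100, payload 0100 (4 bits).
Byte 2: 0xB0 = 10110000 (10xxxxxx ✓), payload 110000.
Byte 3: 0xAC = 10101100 (10xxxxxx ✓), payload 101100.
Concatenate: 0100110000101100 = 0x4C2C (16 bits → U+4C2C).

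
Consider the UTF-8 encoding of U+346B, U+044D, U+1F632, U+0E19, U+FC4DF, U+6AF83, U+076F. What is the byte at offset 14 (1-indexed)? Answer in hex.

0xBC

1-indexed offset 14 is 0-indexed offset 13.
U+346B → 3-byte form E3 91 AB at offsets 0–2.
U+044D → 2-byte form D1 8D at offsets 3–4.
U+1F632 → 4-byte form F0 9F 98 B2 at offsets 5–8.
U+0E19 → 3-byte form E0 B8 99 at offsets 9–11.
U+FC4DF → 4-byte form F3 BC 93 9F at offsets 12–15.
Offset 13 falls in char 5's range; it's byte 2 of F3 BC 93 9F = 0xBC.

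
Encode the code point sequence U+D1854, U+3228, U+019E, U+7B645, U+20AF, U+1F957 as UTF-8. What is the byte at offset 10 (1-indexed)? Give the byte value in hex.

1-indexed offset 10 is 0-indexed offset 9.
U+D1854 → 4-byte form F3 91 A1 94 at offsets 0–3.
U+3228 → 3-byte form E3 88 A8 at offsets 4–6.
U+019E → 2-byte form C6 9E at offsets 7–8.
U+7B645 → 4-byte form F1 BB 99 85 at offsets 9–12.
Offset 9 falls in char 4's range; it's byte 1 of F1 BB 99 85 = 0xF1.

0xF1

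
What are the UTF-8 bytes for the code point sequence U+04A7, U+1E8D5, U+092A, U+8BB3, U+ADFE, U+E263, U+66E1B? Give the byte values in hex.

U+04A7: 2-byte form → D2 A7.
U+1E8D5: 4-byte form → F0 9E A3 95.
U+092A: 3-byte form → E0 A4 AA.
U+8BB3: 3-byte form → E8 AE B3.
U+ADFE: 3-byte form → EA B7 BE.
U+E263: 3-byte form → EE 89 A3.
U+66E1B: 4-byte form → F1 A6 B8 9B.
Concatenated (22 bytes): D2 A7 F0 9E A3 95 E0 A4 AA E8 AE B3 EA B7 BE EE 89 A3 F1 A6 B8 9B.

D2 A7 F0 9E A3 95 E0 A4 AA E8 AE B3 EA B7 BE EE 89 A3 F1 A6 B8 9B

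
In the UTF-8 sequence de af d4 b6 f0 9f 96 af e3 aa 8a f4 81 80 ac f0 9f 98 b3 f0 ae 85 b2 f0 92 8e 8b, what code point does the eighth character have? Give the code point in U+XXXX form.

Offset 0: leading byte 0xDE = 11011110 → 2-byte char #1 = DE AF.
Offset 2: leading byte 0xD4 = 11010100 → 2-byte char #2 = D4 B6.
Offset 4: leading byte 0xF0 = 11110000 → 4-byte char #3 = F0 9F 96 AF.
Offset 8: leading byte 0xE3 = 11100011 → 3-byte char #4 = E3 AA 8A.
Offset 11: leading byte 0xF4 = 11110100 → 4-byte char #5 = F4 81 80 AC.
Offset 15: leading byte 0xF0 = 11110000 → 4-byte char #6 = F0 9F 98 B3.
Offset 19: leading byte 0xF0 = 11110000 → 4-byte char #7 = F0 AE 85 B2.
Offset 23: leading byte 0xF0 = 11110000 → 4-byte char #8 = F0 92 8E 8B.
Leading byte 0xF0 = 11110000 matches 11110xxx → 4-byte sequence.
Byte 1: 0xF0 = 11110000, payload 000 (3 bits).
Byte 2: 0x92 = 10010010 (10xxxxxx ✓), payload 010010.
Byte 3: 0x8E = 10001110 (10xxxxxx ✓), payload 001110.
Byte 4: 0x8B = 10001011 (10xxxxxx ✓), payload 001011.
Concatenate: 000010010001110001011 = 0x1238B (21 bits → U+1238B).

U+1238B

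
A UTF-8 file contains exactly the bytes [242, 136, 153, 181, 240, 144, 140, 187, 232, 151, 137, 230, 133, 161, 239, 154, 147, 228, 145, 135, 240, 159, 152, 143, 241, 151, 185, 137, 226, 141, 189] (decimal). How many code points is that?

Byte at offset 0: 0xF2 = 11110010 → 4-byte char (#1). Advance 4.
Byte at offset 4: 0xF0 = 11110000 → 4-byte char (#2). Advance 4.
Byte at offset 8: 0xE8 = 11101000 → 3-byte char (#3). Advance 3.
Byte at offset 11: 0xE6 = 11100110 → 3-byte char (#4). Advance 3.
Byte at offset 14: 0xEF = 11101111 → 3-byte char (#5). Advance 3.
Byte at offset 17: 0xE4 = 11100100 → 3-byte char (#6). Advance 3.
Byte at offset 20: 0xF0 = 11110000 → 4-byte char (#7). Advance 4.
Byte at offset 24: 0xF1 = 11110001 → 4-byte char (#8). Advance 4.
Byte at offset 28: 0xE2 = 11100010 → 3-byte char (#9). Advance 3.
Reached end at offset 31 after 9 code points.

9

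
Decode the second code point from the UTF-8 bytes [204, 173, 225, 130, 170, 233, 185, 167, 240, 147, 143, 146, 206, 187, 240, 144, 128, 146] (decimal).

U+10AA

Offset 0: leading byte 0xCC = 11001100 → 2-byte char #1 = CC AD.
Offset 2: leading byte 0xE1 = 11100001 → 3-byte char #2 = E1 82 AA.
Leading byte 0xE1 = 11100001 matches 1110xxxx → 3-byte sequence.
Byte 1: 0xE1 = 11100001, payload 0001 (4 bits).
Byte 2: 0x82 = 10000010 (10xxxxxx ✓), payload 000010.
Byte 3: 0xAA = 10101010 (10xxxxxx ✓), payload 101010.
Concatenate: 0001000010101010 = 0x10AA (16 bits → U+10AA).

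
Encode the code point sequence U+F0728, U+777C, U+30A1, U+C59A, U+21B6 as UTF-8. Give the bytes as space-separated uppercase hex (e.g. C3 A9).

U+F0728: 4-byte form → F3 B0 9C A8.
U+777C: 3-byte form → E7 9D BC.
U+30A1: 3-byte form → E3 82 A1.
U+C59A: 3-byte form → EC 96 9A.
U+21B6: 3-byte form → E2 86 B6.
Concatenated (16 bytes): F3 B0 9C A8 E7 9D BC E3 82 A1 EC 96 9A E2 86 B6.

F3 B0 9C A8 E7 9D BC E3 82 A1 EC 96 9A E2 86 B6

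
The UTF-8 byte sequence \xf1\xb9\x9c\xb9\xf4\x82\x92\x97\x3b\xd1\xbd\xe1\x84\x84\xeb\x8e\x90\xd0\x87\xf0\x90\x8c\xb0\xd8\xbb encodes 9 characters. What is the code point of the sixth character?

U+B390

Offset 0: leading byte 0xF1 = 11110001 → 4-byte char #1 = F1 B9 9C B9.
Offset 4: leading byte 0xF4 = 11110100 → 4-byte char #2 = F4 82 92 97.
Offset 8: leading byte 0x3B = 00111011 → 1-byte char #3 = 3B.
Offset 9: leading byte 0xD1 = 11010001 → 2-byte char #4 = D1 BD.
Offset 11: leading byte 0xE1 = 11100001 → 3-byte char #5 = E1 84 84.
Offset 14: leading byte 0xEB = 11101011 → 3-byte char #6 = EB 8E 90.
Leading byte 0xEB = 11101011 matches 1110xxxx → 3-byte sequence.
Byte 1: 0xEB = 11101011, payload 1011 (4 bits).
Byte 2: 0x8E = 10001110 (10xxxxxx ✓), payload 001110.
Byte 3: 0x90 = 10010000 (10xxxxxx ✓), payload 010000.
Concatenate: 1011001110010000 = 0xB390 (16 bits → U+B390).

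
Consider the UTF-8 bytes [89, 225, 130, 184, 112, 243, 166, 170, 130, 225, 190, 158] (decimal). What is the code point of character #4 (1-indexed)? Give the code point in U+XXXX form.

Offset 0: leading byte 0x59 = 01011001 → 1-byte char #1 = 59.
Offset 1: leading byte 0xE1 = 11100001 → 3-byte char #2 = E1 82 B8.
Offset 4: leading byte 0x70 = 01110000 → 1-byte char #3 = 70.
Offset 5: leading byte 0xF3 = 11110011 → 4-byte char #4 = F3 A6 AA 82.
Leading byte 0xF3 = 11110011 matches 11110xxx → 4-byte sequence.
Byte 1: 0xF3 = 11110011, payload 011 (3 bits).
Byte 2: 0xA6 = 10100110 (10xxxxxx ✓), payload 100110.
Byte 3: 0xAA = 10101010 (10xxxxxx ✓), payload 101010.
Byte 4: 0x82 = 10000010 (10xxxxxx ✓), payload 000010.
Concatenate: 011100110101010000010 = 0xE6A82 (21 bits → U+E6A82).

U+E6A82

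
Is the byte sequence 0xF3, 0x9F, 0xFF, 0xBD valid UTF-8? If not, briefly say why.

Leading byte 0xF3 = 11110011 → 4-byte form.
Byte 3 is 0xFF = 11111111, which is not 10xxxxxx — expected a continuation byte.

invalid (non-continuation byte where continuation expected)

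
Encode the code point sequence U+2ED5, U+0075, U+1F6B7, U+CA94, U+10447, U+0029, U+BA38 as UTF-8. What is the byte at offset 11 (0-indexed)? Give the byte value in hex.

U+2ED5 → 3-byte form E2 BB 95 at offsets 0–2.
U+0075 → 1-byte form 75 at offsets 3–3.
U+1F6B7 → 4-byte form F0 9F 9A B7 at offsets 4–7.
U+CA94 → 3-byte form EC AA 94 at offsets 8–10.
U+10447 → 4-byte form F0 90 91 87 at offsets 11–14.
Offset 11 falls in char 5's range; it's byte 1 of F0 90 91 87 = 0xF0.

0xF0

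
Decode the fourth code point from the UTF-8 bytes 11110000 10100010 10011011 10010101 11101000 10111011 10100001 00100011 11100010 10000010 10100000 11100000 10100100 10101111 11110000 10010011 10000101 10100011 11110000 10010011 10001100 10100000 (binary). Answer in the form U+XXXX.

U+20A0

Offset 0: leading byte 0xF0 = 11110000 → 4-byte char #1 = F0 A2 9B 95.
Offset 4: leading byte 0xE8 = 11101000 → 3-byte char #2 = E8 BB A1.
Offset 7: leading byte 0x23 = 00100011 → 1-byte char #3 = 23.
Offset 8: leading byte 0xE2 = 11100010 → 3-byte char #4 = E2 82 A0.
Leading byte 0xE2 = 11100010 matches 1110xxxx → 3-byte sequence.
Byte 1: 0xE2 = 11100010, payload 0010 (4 bits).
Byte 2: 0x82 = 10000010 (10xxxxxx ✓), payload 000010.
Byte 3: 0xA0 = 10100000 (10xxxxxx ✓), payload 100000.
Concatenate: 0010000010100000 = 0x20A0 (16 bits → U+20A0).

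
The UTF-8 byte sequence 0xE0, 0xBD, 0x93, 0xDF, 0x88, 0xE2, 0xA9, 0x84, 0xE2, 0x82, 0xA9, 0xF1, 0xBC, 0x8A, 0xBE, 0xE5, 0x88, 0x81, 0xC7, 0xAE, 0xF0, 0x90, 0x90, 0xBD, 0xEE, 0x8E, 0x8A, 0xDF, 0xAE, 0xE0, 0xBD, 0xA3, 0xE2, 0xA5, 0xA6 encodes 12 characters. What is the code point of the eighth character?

Offset 0: leading byte 0xE0 = 11100000 → 3-byte char #1 = E0 BD 93.
Offset 3: leading byte 0xDF = 11011111 → 2-byte char #2 = DF 88.
Offset 5: leading byte 0xE2 = 11100010 → 3-byte char #3 = E2 A9 84.
Offset 8: leading byte 0xE2 = 11100010 → 3-byte char #4 = E2 82 A9.
Offset 11: leading byte 0xF1 = 11110001 → 4-byte char #5 = F1 BC 8A BE.
Offset 15: leading byte 0xE5 = 11100101 → 3-byte char #6 = E5 88 81.
Offset 18: leading byte 0xC7 = 11000111 → 2-byte char #7 = C7 AE.
Offset 20: leading byte 0xF0 = 11110000 → 4-byte char #8 = F0 90 90 BD.
Leading byte 0xF0 = 11110000 matches 11110xxx → 4-byte sequence.
Byte 1: 0xF0 = 11110000, payload 000 (3 bits).
Byte 2: 0x90 = 10010000 (10xxxxxx ✓), payload 010000.
Byte 3: 0x90 = 10010000 (10xxxxxx ✓), payload 010000.
Byte 4: 0xBD = 10111101 (10xxxxxx ✓), payload 111101.
Concatenate: 000010000010000111101 = 0x1043D (21 bits → U+1043D).

U+1043D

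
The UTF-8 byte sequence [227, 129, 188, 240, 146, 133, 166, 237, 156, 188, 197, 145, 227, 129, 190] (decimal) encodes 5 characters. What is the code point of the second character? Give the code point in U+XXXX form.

Offset 0: leading byte 0xE3 = 11100011 → 3-byte char #1 = E3 81 BC.
Offset 3: leading byte 0xF0 = 11110000 → 4-byte char #2 = F0 92 85 A6.
Leading byte 0xF0 = 11110000 matches 11110xxx → 4-byte sequence.
Byte 1: 0xF0 = 11110000, payload 000 (3 bits).
Byte 2: 0x92 = 10010010 (10xxxxxx ✓), payload 010010.
Byte 3: 0x85 = 10000101 (10xxxxxx ✓), payload 000101.
Byte 4: 0xA6 = 10100110 (10xxxxxx ✓), payload 100110.
Concatenate: 000010010000101100110 = 0x12166 (21 bits → U+12166).

U+12166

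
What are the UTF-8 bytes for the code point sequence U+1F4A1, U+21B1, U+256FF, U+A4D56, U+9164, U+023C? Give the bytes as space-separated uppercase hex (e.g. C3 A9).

U+1F4A1: 4-byte form → F0 9F 92 A1.
U+21B1: 3-byte form → E2 86 B1.
U+256FF: 4-byte form → F0 A5 9B BF.
U+A4D56: 4-byte form → F2 A4 B5 96.
U+9164: 3-byte form → E9 85 A4.
U+023C: 2-byte form → C8 BC.
Concatenated (20 bytes): F0 9F 92 A1 E2 86 B1 F0 A5 9B BF F2 A4 B5 96 E9 85 A4 C8 BC.

F0 9F 92 A1 E2 86 B1 F0 A5 9B BF F2 A4 B5 96 E9 85 A4 C8 BC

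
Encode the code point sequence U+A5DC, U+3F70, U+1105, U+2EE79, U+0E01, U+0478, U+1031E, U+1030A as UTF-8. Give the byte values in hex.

U+A5DC: 3-byte form → EA 97 9C.
U+3F70: 3-byte form → E3 BD B0.
U+1105: 3-byte form → E1 84 85.
U+2EE79: 4-byte form → F0 AE B9 B9.
U+0E01: 3-byte form → E0 B8 81.
U+0478: 2-byte form → D1 B8.
U+1031E: 4-byte form → F0 90 8C 9E.
U+1030A: 4-byte form → F0 90 8C 8A.
Concatenated (26 bytes): EA 97 9C E3 BD B0 E1 84 85 F0 AE B9 B9 E0 B8 81 D1 B8 F0 90 8C 9E F0 90 8C 8A.

EA 97 9C E3 BD B0 E1 84 85 F0 AE B9 B9 E0 B8 81 D1 B8 F0 90 8C 9E F0 90 8C 8A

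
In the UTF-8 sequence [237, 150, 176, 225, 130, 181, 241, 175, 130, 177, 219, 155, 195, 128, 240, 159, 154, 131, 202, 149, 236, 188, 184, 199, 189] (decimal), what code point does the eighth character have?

Offset 0: leading byte 0xED = 11101101 → 3-byte char #1 = ED 96 B0.
Offset 3: leading byte 0xE1 = 11100001 → 3-byte char #2 = E1 82 B5.
Offset 6: leading byte 0xF1 = 11110001 → 4-byte char #3 = F1 AF 82 B1.
Offset 10: leading byte 0xDB = 11011011 → 2-byte char #4 = DB 9B.
Offset 12: leading byte 0xC3 = 11000011 → 2-byte char #5 = C3 80.
Offset 14: leading byte 0xF0 = 11110000 → 4-byte char #6 = F0 9F 9A 83.
Offset 18: leading byte 0xCA = 11001010 → 2-byte char #7 = CA 95.
Offset 20: leading byte 0xEC = 11101100 → 3-byte char #8 = EC BC B8.
Leading byte 0xEC = 11101100 matches 1110xxxx → 3-byte sequence.
Byte 1: 0xEC = 11101100, payload 1100 (4 bits).
Byte 2: 0xBC = 10111100 (10xxxxxx ✓), payload 111100.
Byte 3: 0xB8 = 10111000 (10xxxxxx ✓), payload 111000.
Concatenate: 1100111100111000 = 0xCF38 (16 bits → U+CF38).

U+CF38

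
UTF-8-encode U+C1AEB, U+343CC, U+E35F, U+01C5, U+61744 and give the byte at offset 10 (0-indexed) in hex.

U+C1AEB → 4-byte form F3 81 AB AB at offsets 0–3.
U+343CC → 4-byte form F0 B4 8F 8C at offsets 4–7.
U+E35F → 3-byte form EE 8D 9F at offsets 8–10.
Offset 10 falls in char 3's range; it's byte 3 of EE 8D 9F = 0x9F.

0x9F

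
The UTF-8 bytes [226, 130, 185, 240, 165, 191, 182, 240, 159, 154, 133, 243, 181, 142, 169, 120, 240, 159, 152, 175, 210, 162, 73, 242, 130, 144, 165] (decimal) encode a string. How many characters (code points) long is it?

Byte at offset 0: 0xE2 = 11100010 → 3-byte char (#1). Advance 3.
Byte at offset 3: 0xF0 = 11110000 → 4-byte char (#2). Advance 4.
Byte at offset 7: 0xF0 = 11110000 → 4-byte char (#3). Advance 4.
Byte at offset 11: 0xF3 = 11110011 → 4-byte char (#4). Advance 4.
Byte at offset 15: 0x78 = 01111000 → 1-byte char (#5). Advance 1.
Byte at offset 16: 0xF0 = 11110000 → 4-byte char (#6). Advance 4.
Byte at offset 20: 0xD2 = 11010010 → 2-byte char (#7). Advance 2.
Byte at offset 22: 0x49 = 01001001 → 1-byte char (#8). Advance 1.
Byte at offset 23: 0xF2 = 11110010 → 4-byte char (#9). Advance 4.
Reached end at offset 27 after 9 code points.

9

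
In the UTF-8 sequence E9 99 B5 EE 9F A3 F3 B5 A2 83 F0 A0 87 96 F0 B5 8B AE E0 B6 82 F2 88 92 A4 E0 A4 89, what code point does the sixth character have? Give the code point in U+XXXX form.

U+0D82

Offset 0: leading byte 0xE9 = 11101001 → 3-byte char #1 = E9 99 B5.
Offset 3: leading byte 0xEE = 11101110 → 3-byte char #2 = EE 9F A3.
Offset 6: leading byte 0xF3 = 11110011 → 4-byte char #3 = F3 B5 A2 83.
Offset 10: leading byte 0xF0 = 11110000 → 4-byte char #4 = F0 A0 87 96.
Offset 14: leading byte 0xF0 = 11110000 → 4-byte char #5 = F0 B5 8B AE.
Offset 18: leading byte 0xE0 = 11100000 → 3-byte char #6 = E0 B6 82.
Leading byte 0xE0 = 11100000 matches 1110xxxx → 3-byte sequence.
Byte 1: 0xE0 = 11100000, payload 0000 (4 bits).
Byte 2: 0xB6 = 10110110 (10xxxxxx ✓), payload 110110.
Byte 3: 0x82 = 10000010 (10xxxxxx ✓), payload 000010.
Concatenate: 0000110110000010 = 0xD82 (16 bits → U+0D82).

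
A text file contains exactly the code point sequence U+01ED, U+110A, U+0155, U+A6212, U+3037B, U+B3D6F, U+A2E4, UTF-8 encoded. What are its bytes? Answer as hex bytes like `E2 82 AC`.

U+01ED: 2-byte form → C7 AD.
U+110A: 3-byte form → E1 84 8A.
U+0155: 2-byte form → C5 95.
U+A6212: 4-byte form → F2 A6 88 92.
U+3037B: 4-byte form → F0 B0 8D BB.
U+B3D6F: 4-byte form → F2 B3 B5 AF.
U+A2E4: 3-byte form → EA 8B A4.
Concatenated (22 bytes): C7 AD E1 84 8A C5 95 F2 A6 88 92 F0 B0 8D BB F2 B3 B5 AF EA 8B A4.

C7 AD E1 84 8A C5 95 F2 A6 88 92 F0 B0 8D BB F2 B3 B5 AF EA 8B A4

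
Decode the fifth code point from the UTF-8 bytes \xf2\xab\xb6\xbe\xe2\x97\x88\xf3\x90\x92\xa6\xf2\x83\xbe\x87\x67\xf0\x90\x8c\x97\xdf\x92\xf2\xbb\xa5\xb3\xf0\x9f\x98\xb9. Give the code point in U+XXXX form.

Offset 0: leading byte 0xF2 = 11110010 → 4-byte char #1 = F2 AB B6 BE.
Offset 4: leading byte 0xE2 = 11100010 → 3-byte char #2 = E2 97 88.
Offset 7: leading byte 0xF3 = 11110011 → 4-byte char #3 = F3 90 92 A6.
Offset 11: leading byte 0xF2 = 11110010 → 4-byte char #4 = F2 83 BE 87.
Offset 15: leading byte 0x67 = 01100111 → 1-byte char #5 = 67.
Leading byte 0x67 = 01100111 matches 0xxxxxxx → 1-byte sequence.
Byte 1: 0x67 = 01100111, payload 1100111 (7 bits).
Concatenate: 1100111 = 0x67 (7 bits → U+0067).

U+0067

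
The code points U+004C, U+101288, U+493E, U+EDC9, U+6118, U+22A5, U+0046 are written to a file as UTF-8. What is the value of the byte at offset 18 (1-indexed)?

1-indexed offset 18 is 0-indexed offset 17.
U+004C → 1-byte form 4C at offsets 0–0.
U+101288 → 4-byte form F4 81 8A 88 at offsets 1–4.
U+493E → 3-byte form E4 A4 BE at offsets 5–7.
U+EDC9 → 3-byte form EE B7 89 at offsets 8–10.
U+6118 → 3-byte form E6 84 98 at offsets 11–13.
U+22A5 → 3-byte form E2 8A A5 at offsets 14–16.
U+0046 → 1-byte form 46 at offsets 17–17.
Offset 17 falls in char 7's range; it's byte 1 of 46 = 0x46.

0x46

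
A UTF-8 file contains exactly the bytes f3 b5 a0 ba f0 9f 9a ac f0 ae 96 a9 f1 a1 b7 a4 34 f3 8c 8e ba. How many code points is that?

Byte at offset 0: 0xF3 = 11110011 → 4-byte char (#1). Advance 4.
Byte at offset 4: 0xF0 = 11110000 → 4-byte char (#2). Advance 4.
Byte at offset 8: 0xF0 = 11110000 → 4-byte char (#3). Advance 4.
Byte at offset 12: 0xF1 = 11110001 → 4-byte char (#4). Advance 4.
Byte at offset 16: 0x34 = 00110100 → 1-byte char (#5). Advance 1.
Byte at offset 17: 0xF3 = 11110011 → 4-byte char (#6). Advance 4.
Reached end at offset 21 after 6 code points.

6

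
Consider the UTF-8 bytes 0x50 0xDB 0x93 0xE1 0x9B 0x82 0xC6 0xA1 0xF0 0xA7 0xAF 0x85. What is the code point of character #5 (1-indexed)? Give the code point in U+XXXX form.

Offset 0: leading byte 0x50 = 01010000 → 1-byte char #1 = 50.
Offset 1: leading byte 0xDB = 11011011 → 2-byte char #2 = DB 93.
Offset 3: leading byte 0xE1 = 11100001 → 3-byte char #3 = E1 9B 82.
Offset 6: leading byte 0xC6 = 11000110 → 2-byte char #4 = C6 A1.
Offset 8: leading byte 0xF0 = 11110000 → 4-byte char #5 = F0 A7 AF 85.
Leading byte 0xF0 = 11110000 matches 11110xxx → 4-byte sequence.
Byte 1: 0xF0 = 11110000, payload 000 (3 bits).
Byte 2: 0xA7 = 10100111 (10xxxxxx ✓), payload 100111.
Byte 3: 0xAF = 10101111 (10xxxxxx ✓), payload 101111.
Byte 4: 0x85 = 10000101 (10xxxxxx ✓), payload 000101.
Concatenate: 000100111101111000101 = 0x27BC5 (21 bits → U+27BC5).

U+27BC5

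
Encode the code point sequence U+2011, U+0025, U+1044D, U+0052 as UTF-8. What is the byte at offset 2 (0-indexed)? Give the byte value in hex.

0x91

U+2011 → 3-byte form E2 80 91 at offsets 0–2.
Offset 2 falls in char 1's range; it's byte 3 of E2 80 91 = 0x91.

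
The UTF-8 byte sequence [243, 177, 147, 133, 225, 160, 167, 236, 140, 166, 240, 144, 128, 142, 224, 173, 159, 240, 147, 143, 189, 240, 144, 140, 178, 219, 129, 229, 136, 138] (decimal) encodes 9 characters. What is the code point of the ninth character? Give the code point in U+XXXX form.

Offset 0: leading byte 0xF3 = 11110011 → 4-byte char #1 = F3 B1 93 85.
Offset 4: leading byte 0xE1 = 11100001 → 3-byte char #2 = E1 A0 A7.
Offset 7: leading byte 0xEC = 11101100 → 3-byte char #3 = EC 8C A6.
Offset 10: leading byte 0xF0 = 11110000 → 4-byte char #4 = F0 90 80 8E.
Offset 14: leading byte 0xE0 = 11100000 → 3-byte char #5 = E0 AD 9F.
Offset 17: leading byte 0xF0 = 11110000 → 4-byte char #6 = F0 93 8F BD.
Offset 21: leading byte 0xF0 = 11110000 → 4-byte char #7 = F0 90 8C B2.
Offset 25: leading byte 0xDB = 11011011 → 2-byte char #8 = DB 81.
Offset 27: leading byte 0xE5 = 11100101 → 3-byte char #9 = E5 88 8A.
Leading byte 0xE5 = 11100101 matches 1110xxxx → 3-byte sequence.
Byte 1: 0xE5 = 11100101, payload 0101 (4 bits).
Byte 2: 0x88 = 10001000 (10xxxxxx ✓), payload 001000.
Byte 3: 0x8A = 10001010 (10xxxxxx ✓), payload 001010.
Concatenate: 0101001000001010 = 0x520A (16 bits → U+520A).

U+520A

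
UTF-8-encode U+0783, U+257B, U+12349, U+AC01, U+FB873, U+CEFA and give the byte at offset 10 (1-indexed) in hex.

0xEA

1-indexed offset 10 is 0-indexed offset 9.
U+0783 → 2-byte form DE 83 at offsets 0–1.
U+257B → 3-byte form E2 95 BB at offsets 2–4.
U+12349 → 4-byte form F0 92 8D 89 at offsets 5–8.
U+AC01 → 3-byte form EA B0 81 at offsets 9–11.
Offset 9 falls in char 4's range; it's byte 1 of EA B0 81 = 0xEA.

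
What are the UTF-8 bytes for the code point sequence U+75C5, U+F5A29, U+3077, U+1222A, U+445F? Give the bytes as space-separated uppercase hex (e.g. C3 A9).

U+75C5: 3-byte form → E7 97 85.
U+F5A29: 4-byte form → F3 B5 A8 A9.
U+3077: 3-byte form → E3 81 B7.
U+1222A: 4-byte form → F0 92 88 AA.
U+445F: 3-byte form → E4 91 9F.
Concatenated (17 bytes): E7 97 85 F3 B5 A8 A9 E3 81 B7 F0 92 88 AA E4 91 9F.

E7 97 85 F3 B5 A8 A9 E3 81 B7 F0 92 88 AA E4 91 9F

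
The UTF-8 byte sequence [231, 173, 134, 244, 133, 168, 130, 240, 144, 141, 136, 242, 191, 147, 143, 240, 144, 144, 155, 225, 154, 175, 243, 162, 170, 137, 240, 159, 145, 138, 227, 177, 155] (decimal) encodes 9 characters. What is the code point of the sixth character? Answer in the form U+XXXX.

U+16AF

Offset 0: leading byte 0xE7 = 11100111 → 3-byte char #1 = E7 AD 86.
Offset 3: leading byte 0xF4 = 11110100 → 4-byte char #2 = F4 85 A8 82.
Offset 7: leading byte 0xF0 = 11110000 → 4-byte char #3 = F0 90 8D 88.
Offset 11: leading byte 0xF2 = 11110010 → 4-byte char #4 = F2 BF 93 8F.
Offset 15: leading byte 0xF0 = 11110000 → 4-byte char #5 = F0 90 90 9B.
Offset 19: leading byte 0xE1 = 11100001 → 3-byte char #6 = E1 9A AF.
Leading byte 0xE1 = 11100001 matches 1110xxxx → 3-byte sequence.
Byte 1: 0xE1 = 11100001, payload 0001 (4 bits).
Byte 2: 0x9A = 10011010 (10xxxxxx ✓), payload 011010.
Byte 3: 0xAF = 10101111 (10xxxxxx ✓), payload 101111.
Concatenate: 0001011010101111 = 0x16AF (16 bits → U+16AF).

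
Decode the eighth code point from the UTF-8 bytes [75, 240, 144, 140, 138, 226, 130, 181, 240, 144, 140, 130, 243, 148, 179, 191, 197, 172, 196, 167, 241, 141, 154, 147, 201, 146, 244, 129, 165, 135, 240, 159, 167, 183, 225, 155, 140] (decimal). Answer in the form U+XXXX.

Offset 0: leading byte 0x4B = 01001011 → 1-byte char #1 = 4B.
Offset 1: leading byte 0xF0 = 11110000 → 4-byte char #2 = F0 90 8C 8A.
Offset 5: leading byte 0xE2 = 11100010 → 3-byte char #3 = E2 82 B5.
Offset 8: leading byte 0xF0 = 11110000 → 4-byte char #4 = F0 90 8C 82.
Offset 12: leading byte 0xF3 = 11110011 → 4-byte char #5 = F3 94 B3 BF.
Offset 16: leading byte 0xC5 = 11000101 → 2-byte char #6 = C5 AC.
Offset 18: leading byte 0xC4 = 11000100 → 2-byte char #7 = C4 A7.
Offset 20: leading byte 0xF1 = 11110001 → 4-byte char #8 = F1 8D 9A 93.
Leading byte 0xF1 = 11110001 matches 11110xxx → 4-byte sequence.
Byte 1: 0xF1 = 11110001, payload 001 (3 bits).
Byte 2: 0x8D = 10001101 (10xxxxxx ✓), payload 001101.
Byte 3: 0x9A = 10011010 (10xxxxxx ✓), payload 011010.
Byte 4: 0x93 = 10010011 (10xxxxxx ✓), payload 010011.
Concatenate: 001001101011010010011 = 0x4D693 (21 bits → U+4D693).

U+4D693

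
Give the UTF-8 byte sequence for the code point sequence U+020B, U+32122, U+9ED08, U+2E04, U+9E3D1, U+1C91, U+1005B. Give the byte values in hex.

U+020B: 2-byte form → C8 8B.
U+32122: 4-byte form → F0 B2 84 A2.
U+9ED08: 4-byte form → F2 9E B4 88.
U+2E04: 3-byte form → E2 B8 84.
U+9E3D1: 4-byte form → F2 9E 8F 91.
U+1C91: 3-byte form → E1 B2 91.
U+1005B: 4-byte form → F0 90 81 9B.
Concatenated (24 bytes): C8 8B F0 B2 84 A2 F2 9E B4 88 E2 B8 84 F2 9E 8F 91 E1 B2 91 F0 90 81 9B.

C8 8B F0 B2 84 A2 F2 9E B4 88 E2 B8 84 F2 9E 8F 91 E1 B2 91 F0 90 81 9B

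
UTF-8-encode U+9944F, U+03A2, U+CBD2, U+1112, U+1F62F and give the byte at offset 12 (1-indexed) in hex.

0x92

1-indexed offset 12 is 0-indexed offset 11.
U+9944F → 4-byte form F2 99 91 8F at offsets 0–3.
U+03A2 → 2-byte form CE A2 at offsets 4–5.
U+CBD2 → 3-byte form EC AF 92 at offsets 6–8.
U+1112 → 3-byte form E1 84 92 at offsets 9–11.
Offset 11 falls in char 4's range; it's byte 3 of E1 84 92 = 0x92.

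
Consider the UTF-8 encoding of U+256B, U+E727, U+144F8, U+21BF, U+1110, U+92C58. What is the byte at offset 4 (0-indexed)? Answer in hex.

U+256B → 3-byte form E2 95 AB at offsets 0–2.
U+E727 → 3-byte form EE 9C A7 at offsets 3–5.
Offset 4 falls in char 2's range; it's byte 2 of EE 9C A7 = 0x9C.

0x9C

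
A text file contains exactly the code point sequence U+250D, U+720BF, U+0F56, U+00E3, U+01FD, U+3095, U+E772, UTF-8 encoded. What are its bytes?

U+250D: 3-byte form → E2 94 8D.
U+720BF: 4-byte form → F1 B2 82 BF.
U+0F56: 3-byte form → E0 BD 96.
U+00E3: 2-byte form → C3 A3.
U+01FD: 2-byte form → C7 BD.
U+3095: 3-byte form → E3 82 95.
U+E772: 3-byte form → EE 9D B2.
Concatenated (20 bytes): E2 94 8D F1 B2 82 BF E0 BD 96 C3 A3 C7 BD E3 82 95 EE 9D B2.

E2 94 8D F1 B2 82 BF E0 BD 96 C3 A3 C7 BD E3 82 95 EE 9D B2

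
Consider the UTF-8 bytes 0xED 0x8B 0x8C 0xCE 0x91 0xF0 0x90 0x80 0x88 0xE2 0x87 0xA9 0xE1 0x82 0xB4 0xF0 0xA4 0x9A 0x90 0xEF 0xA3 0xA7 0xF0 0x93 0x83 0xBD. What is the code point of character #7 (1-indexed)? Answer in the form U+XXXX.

Offset 0: leading byte 0xED = 11101101 → 3-byte char #1 = ED 8B 8C.
Offset 3: leading byte 0xCE = 11001110 → 2-byte char #2 = CE 91.
Offset 5: leading byte 0xF0 = 11110000 → 4-byte char #3 = F0 90 80 88.
Offset 9: leading byte 0xE2 = 11100010 → 3-byte char #4 = E2 87 A9.
Offset 12: leading byte 0xE1 = 11100001 → 3-byte char #5 = E1 82 B4.
Offset 15: leading byte 0xF0 = 11110000 → 4-byte char #6 = F0 A4 9A 90.
Offset 19: leading byte 0xEF = 11101111 → 3-byte char #7 = EF A3 A7.
Leading byte 0xEF = 11101111 matches 1110xxxx → 3-byte sequence.
Byte 1: 0xEF = 11101111, payload 1111 (4 bits).
Byte 2: 0xA3 = 10100011 (10xxxxxx ✓), payload 100011.
Byte 3: 0xA7 = 10100111 (10xxxxxx ✓), payload 100111.
Concatenate: 1111100011100111 = 0xF8E7 (16 bits → U+F8E7).

U+F8E7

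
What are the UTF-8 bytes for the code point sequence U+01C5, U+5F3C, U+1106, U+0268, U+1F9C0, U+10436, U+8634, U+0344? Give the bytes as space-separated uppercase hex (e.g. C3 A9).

U+01C5: 2-byte form → C7 85.
U+5F3C: 3-byte form → E5 BC BC.
U+1106: 3-byte form → E1 84 86.
U+0268: 2-byte form → C9 A8.
U+1F9C0: 4-byte form → F0 9F A7 80.
U+10436: 4-byte form → F0 90 90 B6.
U+8634: 3-byte form → E8 98 B4.
U+0344: 2-byte form → CD 84.
Concatenated (23 bytes): C7 85 E5 BC BC E1 84 86 C9 A8 F0 9F A7 80 F0 90 90 B6 E8 98 B4 CD 84.

C7 85 E5 BC BC E1 84 86 C9 A8 F0 9F A7 80 F0 90 90 B6 E8 98 B4 CD 84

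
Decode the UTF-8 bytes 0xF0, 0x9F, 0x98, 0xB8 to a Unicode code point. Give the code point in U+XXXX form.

Leading byte 0xF0 = 11110000 matches 11110xxx → 4-byte sequence.
Byte 1: 0xF0 = 11110000, payload 000 (3 bits).
Byte 2: 0x9F = 10011111 (10xxxxxx ✓), payload 011111.
Byte 3: 0x98 = 10011000 (10xxxxxx ✓), payload 011000.
Byte 4: 0xB8 = 10111000 (10xxxxxx ✓), payload 111000.
Concatenate: 000011111011000111000 = 0x1F638 (21 bits → U+1F638).

U+1F638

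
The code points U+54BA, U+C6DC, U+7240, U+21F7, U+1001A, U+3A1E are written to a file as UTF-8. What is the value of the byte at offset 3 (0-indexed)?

0xEC

U+54BA → 3-byte form E5 92 BA at offsets 0–2.
U+C6DC → 3-byte form EC 9B 9C at offsets 3–5.
Offset 3 falls in char 2's range; it's byte 1 of EC 9B 9C = 0xEC.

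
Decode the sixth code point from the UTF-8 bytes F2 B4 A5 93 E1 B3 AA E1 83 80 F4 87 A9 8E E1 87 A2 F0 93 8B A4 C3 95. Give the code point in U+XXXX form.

Offset 0: leading byte 0xF2 = 11110010 → 4-byte char #1 = F2 B4 A5 93.
Offset 4: leading byte 0xE1 = 11100001 → 3-byte char #2 = E1 B3 AA.
Offset 7: leading byte 0xE1 = 11100001 → 3-byte char #3 = E1 83 80.
Offset 10: leading byte 0xF4 = 11110100 → 4-byte char #4 = F4 87 A9 8E.
Offset 14: leading byte 0xE1 = 11100001 → 3-byte char #5 = E1 87 A2.
Offset 17: leading byte 0xF0 = 11110000 → 4-byte char #6 = F0 93 8B A4.
Leading byte 0xF0 = 11110000 matches 11110xxx → 4-byte sequence.
Byte 1: 0xF0 = 11110000, payload 000 (3 bits).
Byte 2: 0x93 = 10010011 (10xxxxxx ✓), payload 010011.
Byte 3: 0x8B = 10001011 (10xxxxxx ✓), payload 001011.
Byte 4: 0xA4 = 10100100 (10xxxxxx ✓), payload 100100.
Concatenate: 000010011001011100100 = 0x132E4 (21 bits → U+132E4).

U+132E4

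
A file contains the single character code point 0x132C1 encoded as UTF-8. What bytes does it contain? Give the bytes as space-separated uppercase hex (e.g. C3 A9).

F0 93 8B 81

U+132C1 = 0x132C1 = 78529 decimal. In range U+10000–U+10FFFF → 4-byte form: 11110xxx 10xxxxxx 10xxxxxx 10xxxxxx.
Binary (21 bits): 000010011001011000001.
Split 3+6+6+6: 000 | 010011 | 001011 | 000001.
Byte 1: 11110000 = 0xF0.
Byte 2: 10010011 = 0x93.
Byte 3: 10001011 = 0x8B.
Byte 4: 10000001 = 0x81.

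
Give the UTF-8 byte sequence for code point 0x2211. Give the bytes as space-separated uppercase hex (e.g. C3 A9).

U+2211 = 0x2211 = 8721 decimal. In range U+0800–U+FFFF → 3-byte form: 1110xxxx 10xxxxxx 10xxxxxx.
Binary (16 bits): 0010001000010001.
Split 4+6+6: 0010 | 001000 | 010001.
Byte 1: 11100010 = 0xE2.
Byte 2: 10001000 = 0x88.
Byte 3: 10010001 = 0x91.

E2 88 91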